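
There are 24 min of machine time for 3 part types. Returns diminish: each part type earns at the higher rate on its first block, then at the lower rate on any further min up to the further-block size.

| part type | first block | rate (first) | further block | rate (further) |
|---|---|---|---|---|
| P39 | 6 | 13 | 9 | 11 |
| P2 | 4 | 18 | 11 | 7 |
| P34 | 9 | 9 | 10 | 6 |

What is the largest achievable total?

Treat each block as its own option and order by rate: P2/tier1 18 > P39/tier1 13 > P39/tier2 11 > P34/tier1 9 > P2/tier2 7 > P34/tier2 6.
Fill P2 tier1 block (4 at 18) — 20 left.
Fill P39 tier1 block (6 at 13) — 14 left.
P39 tier2 at 11: fill all 9 — 5 left.
5 remain; put them into P34 tier1 at 9.
Total = 18×4 + 13×6 + 11×9 + 9×5 = 294.

294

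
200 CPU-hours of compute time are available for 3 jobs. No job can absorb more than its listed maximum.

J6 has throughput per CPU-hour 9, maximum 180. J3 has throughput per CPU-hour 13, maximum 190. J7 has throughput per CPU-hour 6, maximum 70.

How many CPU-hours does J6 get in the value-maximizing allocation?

Rank by throughput per CPU-hour: J3 13 > J6 9 > J7 6.
J3 takes 190 to reach its cap of 190 ; 10 left.
J6: +10 (room for 180) → 10. Pool exhausted.

10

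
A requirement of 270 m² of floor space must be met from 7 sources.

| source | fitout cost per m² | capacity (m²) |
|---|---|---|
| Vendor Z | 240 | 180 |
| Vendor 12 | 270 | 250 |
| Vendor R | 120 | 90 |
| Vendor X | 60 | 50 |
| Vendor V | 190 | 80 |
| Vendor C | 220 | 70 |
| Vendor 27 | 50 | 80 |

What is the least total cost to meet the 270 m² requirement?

27300

Cheapest first:
Vendor 27 at 50: take all 80 m² — 190 still needed.
Take 50 from Vendor X at 60 — need 140 more.
Vendor R at 120: take all 90 m² — 50 still needed.
Vendor V at 190: take 50 of its 80 — requirement met.
Vendor C, Vendor Z, Vendor 12: unused.
Cost = 80×50 + 50×60 + 90×120 + 50×190 = 27300.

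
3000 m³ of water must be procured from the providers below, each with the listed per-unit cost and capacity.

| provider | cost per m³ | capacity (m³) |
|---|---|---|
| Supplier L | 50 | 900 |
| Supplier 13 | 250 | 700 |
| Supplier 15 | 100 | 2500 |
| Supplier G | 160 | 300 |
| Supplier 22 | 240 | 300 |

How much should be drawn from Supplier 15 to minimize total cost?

Use providers in increasing cost order.
Take 900 from Supplier L at 50 — need 2100 more.
Take 2100 from Supplier 15 at 100 to finish.
Supplier G, Supplier 22, Supplier 13: unused.

2100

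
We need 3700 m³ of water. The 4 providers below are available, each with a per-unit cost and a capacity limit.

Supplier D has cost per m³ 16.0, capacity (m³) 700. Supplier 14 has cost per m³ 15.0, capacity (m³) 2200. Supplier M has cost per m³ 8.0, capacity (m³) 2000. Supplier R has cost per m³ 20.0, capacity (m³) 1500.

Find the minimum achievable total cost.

41500

Fill from the cheapest provider first.
Supplier M (8.0): use full 2000 — 1700 m³ to go.
Supplier 14 (15.0): take the remaining 1700 — done.
Supplier D, Supplier R: unused.
Cost = 2000×8.0 + 1700×15.0 = 41500.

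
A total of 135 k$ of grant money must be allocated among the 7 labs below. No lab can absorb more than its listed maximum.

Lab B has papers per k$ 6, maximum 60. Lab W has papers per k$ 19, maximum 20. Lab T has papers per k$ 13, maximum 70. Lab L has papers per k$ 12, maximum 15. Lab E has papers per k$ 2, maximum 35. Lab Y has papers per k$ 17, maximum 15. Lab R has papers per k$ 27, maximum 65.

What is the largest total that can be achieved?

2845

Highest papers per k$ first: Lab R 27 > Lab W 19 > Lab Y 17 > Lab T 13 > Lab L 12 > Lab B 6 > Lab E 2.
Lab R takes 65 to reach its cap of 65 → 70 left.
Lab W: +20 to 20 (cap) → 50 left.
Lab Y: +15 to 15 (cap) → 35 left.
Only 35 left; Lab T takes them to reach 35.
Total = 19×20 + 13×35 + 17×15 + 27×65 = 2845.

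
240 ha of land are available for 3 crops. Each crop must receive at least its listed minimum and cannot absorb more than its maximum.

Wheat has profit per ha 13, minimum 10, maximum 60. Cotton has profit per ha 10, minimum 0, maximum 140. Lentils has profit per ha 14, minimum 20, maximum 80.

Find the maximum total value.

Meeting every minimum uses 10+0+20 = 30 ha, leaving 210.
Highest profit per ha first: Lentils 14 > Wheat 13 > Cotton 10.
Lentils: +60 to 80 (cap) — 150 left.
Wheat takes 50 more to reach its cap of 60 — 100 left.
Cotton has room for 140 more but only 100 remain, so it gets 100.
Total = 13×60 + 10×100 + 14×80 = 2900.

2900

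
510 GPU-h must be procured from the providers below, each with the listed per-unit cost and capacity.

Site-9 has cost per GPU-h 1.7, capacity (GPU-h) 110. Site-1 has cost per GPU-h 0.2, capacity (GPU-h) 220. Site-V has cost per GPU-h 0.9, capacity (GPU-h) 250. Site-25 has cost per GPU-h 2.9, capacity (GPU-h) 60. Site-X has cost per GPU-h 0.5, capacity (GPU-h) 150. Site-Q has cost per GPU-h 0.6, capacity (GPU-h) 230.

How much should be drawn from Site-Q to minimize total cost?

Cheapest first:
Site-1 at 0.2: take all 220 GPU-h — 290 still needed.
Site-X at 0.5: take all 150 GPU-h — 140 still needed.
Site-Q at 0.6: take 140 of its 230 — requirement met.
Site-V, Site-9, Site-25: unused.

140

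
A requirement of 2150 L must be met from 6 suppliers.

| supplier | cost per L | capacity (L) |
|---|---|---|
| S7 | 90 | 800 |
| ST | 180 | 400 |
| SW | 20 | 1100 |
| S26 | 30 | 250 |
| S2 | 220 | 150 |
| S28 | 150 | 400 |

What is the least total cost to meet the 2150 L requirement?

101500

Cheapest first:
SW (20): use full 1100 ; 1050 L to go.
S26 (30): use full 250 ; 800 L to go.
Take 800 from S7 at 90 ; need 0 more.
S28, ST, S2: unused.
Cost = 1100×20 + 250×30 + 800×90 = 101500.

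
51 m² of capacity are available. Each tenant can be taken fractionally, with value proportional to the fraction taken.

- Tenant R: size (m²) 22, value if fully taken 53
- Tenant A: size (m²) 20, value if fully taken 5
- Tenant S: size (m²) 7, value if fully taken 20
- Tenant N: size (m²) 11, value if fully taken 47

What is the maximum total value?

122.75

Rank by value-to-size ratio: Tenant N 47/11≈4.27, Tenant S 20/7≈2.86, Tenant R 53/22≈2.41, Tenant A 5/20≈0.25.
Tenant N: take in full, 11 m² for value 47 — 40 left.
Tenant S: take in full, 7 m² for value 20 — 33 left.
Tenant R: take in full, 22 m² for value 53 — 11 left.
Only 11 m² remain; take 11/20 of Tenant A for value 5×11/20 = 2.75.
Total value = 122.75.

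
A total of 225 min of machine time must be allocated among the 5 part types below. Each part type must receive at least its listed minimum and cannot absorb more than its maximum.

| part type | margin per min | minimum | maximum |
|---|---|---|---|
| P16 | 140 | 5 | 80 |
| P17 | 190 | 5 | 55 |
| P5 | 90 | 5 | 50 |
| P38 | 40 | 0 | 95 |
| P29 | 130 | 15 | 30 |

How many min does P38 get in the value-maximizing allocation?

10

Meeting every minimum uses 5+5+5+0+15 = 30 min, leaving 195.
Rank by margin per min: P17 190 > P16 140 > P29 130 > P5 90 > P38 40.
P17: +50 to 55 (cap) ; 145 left.
P16: +75 to 80 (cap) ; 70 left.
Give P29 15 more to hit its cap of 30 ; 55 left.
Give P5 45 more to hit its cap of 50 ; 10 left.
Only 10 left; P38 takes them to reach 10.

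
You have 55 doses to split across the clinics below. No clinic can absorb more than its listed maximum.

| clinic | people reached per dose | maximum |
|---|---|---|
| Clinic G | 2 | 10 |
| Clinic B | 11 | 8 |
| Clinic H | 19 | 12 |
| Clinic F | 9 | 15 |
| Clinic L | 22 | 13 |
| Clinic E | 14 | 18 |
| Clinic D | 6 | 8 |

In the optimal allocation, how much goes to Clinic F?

Order the clinics by people reached per dose: Clinic L 22 > Clinic H 19 > Clinic E 14 > Clinic B 11 > Clinic F 9 > Clinic D 6 > Clinic G 2.
Clinic L takes 13 to reach its cap of 13 ; 42 left.
Give Clinic H 12 to hit its cap of 12 ; 30 left.
Give Clinic E 18 to hit its cap of 18 ; 12 left.
Clinic B: +8 to 8 (cap) ; 4 left.
Clinic F has room for 15 but only 4 remain, so it gets 4.

4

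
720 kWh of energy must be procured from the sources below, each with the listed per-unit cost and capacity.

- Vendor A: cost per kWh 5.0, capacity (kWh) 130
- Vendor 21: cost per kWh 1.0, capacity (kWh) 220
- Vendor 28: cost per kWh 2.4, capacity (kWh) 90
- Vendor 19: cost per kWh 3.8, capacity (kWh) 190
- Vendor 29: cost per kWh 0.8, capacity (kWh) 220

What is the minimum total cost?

1334

Use sources in increasing cost order.
Vendor 29 (0.8): use full 220 — 500 kWh to go.
Vendor 21 (1.0): use full 220 — 280 kWh to go.
Vendor 28 (2.4): use full 90 — 190 kWh to go.
Vendor 19 (3.8): use full 190 — 0 kWh to go.
Vendor A: unused.
Cost = 220×0.8 + 220×1.0 + 90×2.4 + 190×3.8 = 1334.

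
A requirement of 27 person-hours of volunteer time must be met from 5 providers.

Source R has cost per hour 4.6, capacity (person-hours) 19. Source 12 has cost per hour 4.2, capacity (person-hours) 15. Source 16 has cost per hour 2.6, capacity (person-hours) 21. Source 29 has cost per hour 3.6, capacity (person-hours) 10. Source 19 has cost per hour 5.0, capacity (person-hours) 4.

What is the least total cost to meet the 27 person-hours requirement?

76.2

Cheapest first:
Source 16 at 2.6: take all 21 person-hours → 6 still needed.
Source 29 at 3.6: take 6 of its 10 → requirement met.
Source 12, Source R, Source 19: unused.
Cost = 21×2.6 + 6×3.6 = 76.2.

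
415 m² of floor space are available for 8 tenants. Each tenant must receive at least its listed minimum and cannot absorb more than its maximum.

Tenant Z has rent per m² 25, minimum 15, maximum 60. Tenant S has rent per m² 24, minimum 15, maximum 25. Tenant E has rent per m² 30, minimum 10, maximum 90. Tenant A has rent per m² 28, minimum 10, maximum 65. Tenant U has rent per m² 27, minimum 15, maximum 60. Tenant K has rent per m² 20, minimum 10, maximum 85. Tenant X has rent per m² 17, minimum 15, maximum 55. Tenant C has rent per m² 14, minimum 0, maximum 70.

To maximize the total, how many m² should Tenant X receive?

Meeting every minimum uses 15+15+10+10+15+10+15+0 = 90 m², leaving 325.
Highest rent per m² first: Tenant E 30 > Tenant A 28 > Tenant U 27 > Tenant Z 25 > Tenant S 24 > Tenant K 20 > Tenant X 17 > Tenant C 14.
Give Tenant E 80 more to hit its cap of 90 — 245 left.
Tenant A: +55 to 65 (cap) — 190 left.
Tenant U takes 45 more to reach its cap of 60 — 145 left.
Give Tenant Z 45 more to hit its cap of 60 — 100 left.
Give Tenant S 10 more to hit its cap of 25 — 90 left.
Give Tenant K 75 more to hit its cap of 85 — 15 left.
Only 15 left; Tenant X takes them to reach 30.

30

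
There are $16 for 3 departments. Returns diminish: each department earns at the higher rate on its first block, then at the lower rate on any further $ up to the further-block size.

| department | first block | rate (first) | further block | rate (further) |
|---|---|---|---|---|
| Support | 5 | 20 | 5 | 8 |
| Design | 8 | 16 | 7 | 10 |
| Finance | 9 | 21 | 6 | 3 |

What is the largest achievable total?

Treat each block as its own option and order by rate: Finance/T1 21 > Support/T1 20 > Design/T1 16 > Design/T2 10 > Support/T2 8 > Finance/T2 3.
Fill Finance T1 block (9 at 21) ; 7 left.
Support/T1 (20): +5 ; 2 left.
Design/T1: +2 of 8 at 16; pool empty.
Total = 21×9 + 20×5 + 16×2 = 321.

321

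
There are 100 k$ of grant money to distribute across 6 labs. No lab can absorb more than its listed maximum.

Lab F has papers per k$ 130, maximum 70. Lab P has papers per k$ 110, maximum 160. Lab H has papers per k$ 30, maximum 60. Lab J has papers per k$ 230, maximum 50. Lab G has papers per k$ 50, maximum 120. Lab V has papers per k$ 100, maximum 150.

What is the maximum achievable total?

Rank by papers per k$: Lab J 230 > Lab F 130 > Lab P 110 > Lab V 100 > Lab G 50 > Lab H 30.
Lab J: +50 to 50 (cap) ; 50 left.
Lab F: +50 (room for 70) → 50. Pool exhausted.
Total = 130×50 + 230×50 = 18000.

18000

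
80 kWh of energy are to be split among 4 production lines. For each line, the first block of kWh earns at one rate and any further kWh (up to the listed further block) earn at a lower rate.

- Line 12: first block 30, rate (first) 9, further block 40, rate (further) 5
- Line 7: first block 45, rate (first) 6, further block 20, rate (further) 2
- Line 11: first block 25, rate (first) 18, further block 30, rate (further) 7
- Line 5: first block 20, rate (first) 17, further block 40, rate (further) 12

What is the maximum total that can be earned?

Rank every tier by rate: Line 11/T1 18 > Line 5/T1 17 > Line 5/T2 12 > Line 12/T1 9 > Line 11/T2 7 > Line 7/T1 6 > Line 12/T2 5 > Line 7/T2 2.
Line 11 T1 at 18: fill all 25 ; 55 left.
Line 5/T1 (17): +20 ; 35 left.
Line 5 T2 at 12: only 35 left, fill 35.
Total = 18×25 + 17×20 + 12×35 = 1210.

1210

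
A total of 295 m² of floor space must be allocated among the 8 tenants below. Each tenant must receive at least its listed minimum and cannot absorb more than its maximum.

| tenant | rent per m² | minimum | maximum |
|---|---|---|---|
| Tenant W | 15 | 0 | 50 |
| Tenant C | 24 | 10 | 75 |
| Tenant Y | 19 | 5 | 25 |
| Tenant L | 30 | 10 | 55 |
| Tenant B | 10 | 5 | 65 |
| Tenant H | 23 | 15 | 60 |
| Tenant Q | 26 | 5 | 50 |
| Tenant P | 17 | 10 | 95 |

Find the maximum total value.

Meeting every minimum uses 0+10+5+10+5+15+5+10 = 60 m², leaving 235.
Rank by rent per m²: Tenant L 30 > Tenant Q 26 > Tenant C 24 > Tenant H 23 > Tenant Y 19 > Tenant P 17 > Tenant W 15 > Tenant B 10.
Give Tenant L 45 more to hit its cap of 55 → 190 left.
Tenant Q takes 45 more to reach its cap of 50 → 145 left.
Tenant C: +65 to 75 (cap) → 80 left.
Tenant H: +45 to 60 (cap) → 35 left.
Give Tenant Y 20 more to hit its cap of 25 → 15 left.
Tenant P: +15 (room for 85) → 25. Pool exhausted.
Total = 24×75 + 19×25 + 30×55 + 10×5 + 23×60 + 26×50 + 17×25 = 7080.

7080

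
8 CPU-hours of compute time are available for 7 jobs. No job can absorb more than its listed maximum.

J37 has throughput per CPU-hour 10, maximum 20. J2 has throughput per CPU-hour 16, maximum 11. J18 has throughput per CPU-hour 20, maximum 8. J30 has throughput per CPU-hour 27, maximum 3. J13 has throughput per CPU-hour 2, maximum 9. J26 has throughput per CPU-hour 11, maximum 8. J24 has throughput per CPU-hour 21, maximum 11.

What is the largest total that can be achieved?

186

Highest throughput per CPU-hour first: J30 27 > J24 21 > J18 20 > J2 16 > J26 11 > J37 10 > J13 2.
J30 takes 3 to reach its cap of 3 — 5 left.
J24 has room for 11 but only 5 remain, so it gets 5.
Total = 27×3 + 21×5 = 186.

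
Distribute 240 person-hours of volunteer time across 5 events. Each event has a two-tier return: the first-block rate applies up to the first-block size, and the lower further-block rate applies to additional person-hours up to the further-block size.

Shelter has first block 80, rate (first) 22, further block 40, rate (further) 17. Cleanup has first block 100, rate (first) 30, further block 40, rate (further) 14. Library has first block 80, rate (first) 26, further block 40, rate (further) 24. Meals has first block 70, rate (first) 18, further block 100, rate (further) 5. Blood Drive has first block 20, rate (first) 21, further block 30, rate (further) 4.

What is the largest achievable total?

6480

Rank every tier by rate: Cleanup/first 30 > Library/first 26 > Library/second 24 > Shelter/first 22 > Blood Drive/first 21 > Meals/first 18 > Shelter/second 17 > Cleanup/second 14 > Meals/second 5 > Blood Drive/second 4.
Cleanup/first (30): +100 → 140 left.
Fill Library first block (80 at 26) → 60 left.
Library second at 24: fill all 40 → 20 left.
Shelter first at 22: only 20 left, fill 20.
Total = 30×100 + 26×80 + 24×40 + 22×20 = 6480.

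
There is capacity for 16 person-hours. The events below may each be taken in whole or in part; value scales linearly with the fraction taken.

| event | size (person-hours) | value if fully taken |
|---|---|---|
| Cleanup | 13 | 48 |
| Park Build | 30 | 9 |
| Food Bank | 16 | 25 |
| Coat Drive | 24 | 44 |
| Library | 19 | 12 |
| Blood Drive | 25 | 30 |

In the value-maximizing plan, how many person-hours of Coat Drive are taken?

3

Sort by value density: Cleanup 48/13≈3.69, Coat Drive 44/24≈1.83, Food Bank 25/16≈1.56, Blood Drive 30/25≈1.2, Library 12/19≈0.632, Park Build 9/30≈0.3.
Cleanup: take in full, 13 person-hours for value 48 — 3 left.
3 person-hours left: a 3/24 share of Coat Drive gives 44×3/24 = 5.5.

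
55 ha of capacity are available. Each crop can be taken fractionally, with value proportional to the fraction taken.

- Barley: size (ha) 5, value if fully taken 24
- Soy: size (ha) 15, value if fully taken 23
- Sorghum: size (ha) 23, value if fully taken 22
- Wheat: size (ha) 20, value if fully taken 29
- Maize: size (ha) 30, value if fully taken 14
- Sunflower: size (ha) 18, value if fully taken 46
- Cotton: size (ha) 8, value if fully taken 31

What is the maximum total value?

137.05

Rank by value-to-size ratio: Barley 24/5≈4.8, Cotton 31/8≈3.88, Sunflower 46/18≈2.56, Soy 23/15≈1.53, Wheat 29/20≈1.45, Sorghum 22/23≈0.957, Maize 14/30≈0.467.
All 5 ha of Barley fit (value 24) ; 50 remain.
Cotton: take in full, 8 ha for value 31 ; 42 left.
Take all of Sunflower (18 ha, value 46) ; 24 ha left.
Soy: take in full, 15 ha for value 23 ; 9 left.
9 ha left: a 9/20 share of Wheat gives 29×9/20 = 13.05.
Total value = 137.05.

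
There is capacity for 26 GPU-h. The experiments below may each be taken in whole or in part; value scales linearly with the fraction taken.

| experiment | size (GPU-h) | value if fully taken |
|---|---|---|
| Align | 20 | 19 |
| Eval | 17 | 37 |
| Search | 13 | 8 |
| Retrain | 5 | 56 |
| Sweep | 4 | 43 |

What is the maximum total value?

136

Best value per unit of size first: Retrain 56/5≈11.2, Sweep 43/4≈10.8, Eval 37/17≈2.18, Align 19/20≈0.95, Search 8/13≈0.615.
All 5 GPU-h of Retrain fit (value 56) → 21 remain.
Take all of Sweep (4 GPU-h, value 43) → 17 GPU-h left.
All 17 GPU-h of Eval fit (value 37) → 0 remain.
Total value = 136.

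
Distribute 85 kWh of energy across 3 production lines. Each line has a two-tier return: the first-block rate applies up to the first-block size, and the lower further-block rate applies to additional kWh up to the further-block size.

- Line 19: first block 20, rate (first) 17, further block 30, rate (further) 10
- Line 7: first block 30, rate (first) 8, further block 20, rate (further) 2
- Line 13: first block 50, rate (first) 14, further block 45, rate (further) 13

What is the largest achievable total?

1235

Treat each block as its own option and order by rate: Line 19/T1 17 > Line 13/T1 14 > Line 13/T2 13 > Line 19/T2 10 > Line 7/T1 8 > Line 7/T2 2.
Line 19 T1 at 17: fill all 20 → 65 left.
Line 13 T1 at 14: fill all 50 → 15 left.
Line 13 T2 at 13: only 15 left, fill 15.
Total = 17×20 + 14×50 + 13×15 = 1235.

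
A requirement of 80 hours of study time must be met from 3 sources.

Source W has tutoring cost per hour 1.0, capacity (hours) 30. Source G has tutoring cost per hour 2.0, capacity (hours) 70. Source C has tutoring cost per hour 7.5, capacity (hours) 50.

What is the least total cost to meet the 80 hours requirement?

130

Use sources in increasing cost order.
Take 30 from Source W at 1.0 ; need 50 more.
Source G at 2.0: take 50 of its 70 ; requirement met.
Source C: unused.
Cost = 30×1.0 + 50×2.0 = 130.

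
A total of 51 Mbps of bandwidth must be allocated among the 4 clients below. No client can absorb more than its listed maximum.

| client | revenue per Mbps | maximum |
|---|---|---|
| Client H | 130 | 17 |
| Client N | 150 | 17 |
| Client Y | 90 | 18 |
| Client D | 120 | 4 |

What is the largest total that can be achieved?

Order the clients by revenue per Mbps: Client N 150 > Client H 130 > Client D 120 > Client Y 90.
Client N: +17 to 17 (cap) — 34 left.
Give Client H 17 to hit its cap of 17 — 17 left.
Client D: +4 to 4 (cap) — 13 left.
Only 13 left; Client Y takes them to reach 13.
Total = 130×17 + 150×17 + 90×13 + 120×4 = 6410.

6410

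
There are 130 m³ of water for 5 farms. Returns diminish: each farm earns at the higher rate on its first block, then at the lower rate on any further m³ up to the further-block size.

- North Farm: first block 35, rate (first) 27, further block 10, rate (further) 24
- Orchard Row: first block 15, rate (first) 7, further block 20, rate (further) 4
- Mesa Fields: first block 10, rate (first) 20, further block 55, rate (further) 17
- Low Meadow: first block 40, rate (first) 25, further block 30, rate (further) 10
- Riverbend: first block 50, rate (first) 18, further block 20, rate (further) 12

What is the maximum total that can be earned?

3015

Treat each block as its own option and order by rate: North Farm/first 27 > Low Meadow/first 25 > North Farm/second 24 > Mesa Fields/first 20 > Riverbend/first 18 > Mesa Fields/second 17 > Riverbend/second 12 > Low Meadow/second 10 > Orchard Row/first 7 > Orchard Row/second 4.
North Farm/first (27): +35 → 95 left.
Fill Low Meadow first block (40 at 25) → 55 left.
North Farm second at 24: fill all 10 → 45 left.
Fill Mesa Fields first block (10 at 20) → 35 left.
Riverbend first at 18: only 35 left, fill 35.
Total = 27×35 + 25×40 + 24×10 + 20×10 + 18×35 = 3015.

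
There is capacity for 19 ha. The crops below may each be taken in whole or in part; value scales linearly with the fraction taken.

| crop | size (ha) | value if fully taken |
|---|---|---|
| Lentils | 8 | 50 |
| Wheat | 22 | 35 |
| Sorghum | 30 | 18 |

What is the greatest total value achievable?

Rank by value-to-size ratio: Lentils 50/8≈6.25, Wheat 35/22≈1.59, Sorghum 18/30≈0.6.
Take all of Lentils (8 ha, value 50) → 11 ha left.
Fill the last 11 ha with part of Wheat: 11/22 of it earns 17.5.
Total value = 67.5.

67.5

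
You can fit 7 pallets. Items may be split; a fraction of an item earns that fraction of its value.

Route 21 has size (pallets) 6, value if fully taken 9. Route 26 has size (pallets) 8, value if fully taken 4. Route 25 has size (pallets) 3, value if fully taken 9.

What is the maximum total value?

Sort by value density: Route 25 9/3≈3, Route 21 9/6≈1.5, Route 26 4/8≈0.5.
All 3 pallets of Route 25 fit (value 9) ; 4 remain.
Fill the last 4 pallets with part of Route 21: 4/6 of it earns 6.
Total value = 15.

15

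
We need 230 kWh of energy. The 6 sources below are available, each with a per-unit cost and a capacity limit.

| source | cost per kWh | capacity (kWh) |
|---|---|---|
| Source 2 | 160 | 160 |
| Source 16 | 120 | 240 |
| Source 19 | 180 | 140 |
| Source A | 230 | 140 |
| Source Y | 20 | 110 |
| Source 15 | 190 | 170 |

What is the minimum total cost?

16600

Fill from the cheapest source first.
Source Y at 20: take all 110 kWh → 120 still needed.
Source 16 at 120: take 120 of its 240 → requirement met.
Source 2, Source 19, Source 15, Source A: unused.
Cost = 110×20 + 120×120 = 16600.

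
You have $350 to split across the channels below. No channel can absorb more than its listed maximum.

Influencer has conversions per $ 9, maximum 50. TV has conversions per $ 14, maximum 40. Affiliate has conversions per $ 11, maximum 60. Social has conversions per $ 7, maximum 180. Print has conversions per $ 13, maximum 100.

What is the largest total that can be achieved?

3670

Order the channels by conversions per $: TV 14 > Print 13 > Affiliate 11 > Influencer 9 > Social 7.
TV: +40 to 40 (cap) — 310 left.
Print: +100 to 100 (cap) — 210 left.
Affiliate takes 60 to reach its cap of 60 — 150 left.
Give Influencer 50 to hit its cap of 50 — 100 left.
Social has room for 180 but only 100 remain, so it gets 100.
Total = 9×50 + 14×40 + 11×60 + 7×100 + 13×100 = 3670.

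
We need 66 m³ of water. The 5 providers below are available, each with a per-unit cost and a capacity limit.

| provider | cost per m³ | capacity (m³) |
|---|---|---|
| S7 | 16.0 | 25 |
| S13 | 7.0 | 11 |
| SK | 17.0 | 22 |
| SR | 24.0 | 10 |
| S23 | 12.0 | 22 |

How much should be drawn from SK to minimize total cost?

Use providers in increasing cost order.
S13 (7.0): use full 11 ; 55 m³ to go.
S23 (12.0): use full 22 ; 33 m³ to go.
S7 (16.0): use full 25 ; 8 m³ to go.
SK at 17.0: take 8 of its 22 ; requirement met.
SR: unused.

8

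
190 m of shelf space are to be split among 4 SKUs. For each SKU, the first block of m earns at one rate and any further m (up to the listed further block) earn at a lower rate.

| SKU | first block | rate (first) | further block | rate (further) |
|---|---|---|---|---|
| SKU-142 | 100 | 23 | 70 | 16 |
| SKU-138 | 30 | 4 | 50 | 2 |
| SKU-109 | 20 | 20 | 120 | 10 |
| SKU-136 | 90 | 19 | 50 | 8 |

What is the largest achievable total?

4030

Rank every tier by rate: SKU-142/first 23 > SKU-109/first 20 > SKU-136/first 19 > SKU-142/second 16 > SKU-109/second 10 > SKU-136/second 8 > SKU-138/first 4 > SKU-138/second 2.
Fill SKU-142 first block (100 at 23) → 90 left.
Fill SKU-109 first block (20 at 20) → 70 left.
SKU-136/first: +70 of 90 at 19; pool empty.
Total = 23×100 + 20×20 + 19×70 = 4030.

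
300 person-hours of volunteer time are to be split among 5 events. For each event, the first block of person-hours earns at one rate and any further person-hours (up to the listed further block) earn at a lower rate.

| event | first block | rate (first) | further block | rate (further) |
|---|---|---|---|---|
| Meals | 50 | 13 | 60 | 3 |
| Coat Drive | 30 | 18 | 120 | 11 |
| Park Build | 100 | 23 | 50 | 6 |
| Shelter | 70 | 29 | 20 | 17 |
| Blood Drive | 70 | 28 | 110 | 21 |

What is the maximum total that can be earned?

Treat each block as its own option and order by rate: Shelter/tier1 29 > Blood Drive/tier1 28 > Park Build/tier1 23 > Blood Drive/tier2 21 > Coat Drive/tier1 18 > Shelter/tier2 17 > Meals/tier1 13 > Coat Drive/tier2 11 > Park Build/tier2 6 > Meals/tier2 3.
Shelter tier1 at 29: fill all 70 ; 230 left.
Fill Blood Drive tier1 block (70 at 28) ; 160 left.
Park Build/tier1 (23): +100 ; 60 left.
60 remain; put them into Blood Drive tier2 at 21.
Total = 29×70 + 28×70 + 23×100 + 21×60 = 7550.

7550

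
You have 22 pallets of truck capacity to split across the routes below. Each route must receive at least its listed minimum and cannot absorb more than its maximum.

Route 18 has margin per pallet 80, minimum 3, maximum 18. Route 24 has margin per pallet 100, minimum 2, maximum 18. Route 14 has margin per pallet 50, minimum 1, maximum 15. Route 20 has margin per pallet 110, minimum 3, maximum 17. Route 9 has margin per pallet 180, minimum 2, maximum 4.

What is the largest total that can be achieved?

2530

Meeting every minimum uses 3+2+1+3+2 = 11 pallets, leaving 11.
Rank by margin per pallet: Route 9 180 > Route 20 110 > Route 24 100 > Route 18 80 > Route 14 50.
Route 9 takes 2 more to reach its cap of 4 → 9 left.
Route 20 has room for 14 more but only 9 remain, so it gets 12.
Total = 80×3 + 100×2 + 50×1 + 110×12 + 180×4 = 2530.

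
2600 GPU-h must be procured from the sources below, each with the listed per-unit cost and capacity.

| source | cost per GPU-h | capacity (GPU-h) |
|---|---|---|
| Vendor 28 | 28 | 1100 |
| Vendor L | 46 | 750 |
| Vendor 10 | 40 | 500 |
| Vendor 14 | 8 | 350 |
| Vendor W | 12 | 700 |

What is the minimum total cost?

60000

Use sources in increasing cost order.
Vendor 14 (8): use full 350 — 2250 GPU-h to go.
Vendor W at 12: take all 700 GPU-h — 1550 still needed.
Take 1100 from Vendor 28 at 28 — need 450 more.
Vendor 10 (40): take the remaining 450 — done.
Vendor L: unused.
Cost = 350×8 + 700×12 + 1100×28 + 450×40 = 60000.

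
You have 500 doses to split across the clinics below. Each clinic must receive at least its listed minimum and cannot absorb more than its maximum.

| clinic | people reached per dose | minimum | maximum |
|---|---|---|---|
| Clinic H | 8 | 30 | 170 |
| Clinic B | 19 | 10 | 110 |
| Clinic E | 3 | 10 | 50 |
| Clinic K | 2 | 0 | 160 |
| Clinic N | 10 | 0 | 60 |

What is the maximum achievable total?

Meeting every minimum uses 30+10+10+0+0 = 50 doses, leaving 450.
Highest people reached per dose first: Clinic B 19 > Clinic N 10 > Clinic H 8 > Clinic E 3 > Clinic K 2.
Clinic B takes 100 more to reach its cap of 110 — 350 left.
Clinic N takes 60 more to reach its cap of 60 — 290 left.
Give Clinic H 140 more to hit its cap of 170 — 150 left.
Give Clinic E 40 more to hit its cap of 50 — 110 left.
Only 110 left; Clinic K takes them to reach 110.
Total = 8×170 + 19×110 + 3×50 + 2×110 + 10×60 = 4420.

4420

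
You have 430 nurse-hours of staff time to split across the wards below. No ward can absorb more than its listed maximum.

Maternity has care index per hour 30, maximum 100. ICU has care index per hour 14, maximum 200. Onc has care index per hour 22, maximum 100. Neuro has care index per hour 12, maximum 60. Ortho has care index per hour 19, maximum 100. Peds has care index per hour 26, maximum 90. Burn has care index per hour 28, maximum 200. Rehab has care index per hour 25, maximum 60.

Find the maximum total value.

Highest care index per hour first: Maternity 30 > Burn 28 > Peds 26 > Rehab 25 > Onc 22 > Ortho 19 > ICU 14 > Neuro 12.
Maternity takes 100 to reach its cap of 100 → 330 left.
Give Burn 200 to hit its cap of 200 → 130 left.
Peds takes 90 to reach its cap of 90 → 40 left.
Only 40 left; Rehab takes them to reach 40.
Total = 30×100 + 26×90 + 28×200 + 25×40 = 11940.

11940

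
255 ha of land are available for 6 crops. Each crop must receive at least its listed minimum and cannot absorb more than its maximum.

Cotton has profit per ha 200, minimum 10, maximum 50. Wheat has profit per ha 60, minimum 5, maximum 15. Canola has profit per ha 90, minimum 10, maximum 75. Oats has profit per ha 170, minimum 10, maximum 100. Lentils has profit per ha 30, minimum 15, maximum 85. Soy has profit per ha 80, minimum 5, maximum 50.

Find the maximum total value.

35300

Meeting every minimum uses 10+5+10+10+15+5 = 55 ha, leaving 200.
Highest profit per ha first: Cotton 200 > Oats 170 > Canola 90 > Soy 80 > Wheat 60 > Lentils 30.
Cotton takes 40 more to reach its cap of 50 ; 160 left.
Oats takes 90 more to reach its cap of 100 ; 70 left.
Canola takes 65 more to reach its cap of 75 ; 5 left.
Soy: +5 (room for 45) → 10. Pool exhausted.
Total = 200×50 + 60×5 + 90×75 + 170×100 + 30×15 + 80×10 = 35300.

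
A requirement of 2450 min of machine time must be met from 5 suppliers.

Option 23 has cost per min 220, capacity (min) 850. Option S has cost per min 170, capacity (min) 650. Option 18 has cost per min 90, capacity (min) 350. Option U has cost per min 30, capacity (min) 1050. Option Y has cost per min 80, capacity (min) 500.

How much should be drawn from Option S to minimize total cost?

Use suppliers in increasing cost order.
Option U at 30: take all 1050 min ; 1400 still needed.
Option Y at 80: take all 500 min ; 900 still needed.
Option 18 (90): use full 350 ; 550 min to go.
Option S at 170: take 550 of its 650 ; requirement met.
Option 23: unused.

550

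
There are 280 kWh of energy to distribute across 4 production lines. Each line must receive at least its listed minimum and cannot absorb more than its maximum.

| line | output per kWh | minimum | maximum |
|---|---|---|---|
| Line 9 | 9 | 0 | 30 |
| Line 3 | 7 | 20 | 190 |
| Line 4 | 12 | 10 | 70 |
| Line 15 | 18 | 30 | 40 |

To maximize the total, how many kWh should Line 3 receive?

140

Meeting every minimum uses 0+20+10+30 = 60 kWh, leaving 220.
Rank by output per kWh: Line 15 18 > Line 4 12 > Line 9 9 > Line 3 7.
Give Line 15 10 more to hit its cap of 40 ; 210 left.
Line 4 takes 60 more to reach its cap of 70 ; 150 left.
Line 9: +30 to 30 (cap) ; 120 left.
Line 3 has room for 170 more but only 120 remain, so it gets 140.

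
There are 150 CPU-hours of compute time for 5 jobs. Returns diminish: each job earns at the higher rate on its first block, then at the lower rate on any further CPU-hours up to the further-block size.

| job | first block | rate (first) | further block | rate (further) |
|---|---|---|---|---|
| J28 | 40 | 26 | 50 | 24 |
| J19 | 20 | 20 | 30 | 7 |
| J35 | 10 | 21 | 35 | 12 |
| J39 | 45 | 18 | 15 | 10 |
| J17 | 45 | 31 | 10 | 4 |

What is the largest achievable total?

3945

Treat each block as its own option and order by rate: J17/tier1 31 > J28/tier1 26 > J28/tier2 24 > J35/tier1 21 > J19/tier1 20 > J39/tier1 18 > J35/tier2 12 > J39/tier2 10 > J19/tier2 7 > J17/tier2 4.
J17/tier1 (31): +45 ; 105 left.
J28 tier1 at 26: fill all 40 ; 65 left.
J28/tier2 (24): +50 ; 15 left.
Fill J35 tier1 block (10 at 21) ; 5 left.
5 remain; put them into J19 tier1 at 20.
Total = 31×45 + 26×40 + 24×50 + 21×10 + 20×5 = 3945.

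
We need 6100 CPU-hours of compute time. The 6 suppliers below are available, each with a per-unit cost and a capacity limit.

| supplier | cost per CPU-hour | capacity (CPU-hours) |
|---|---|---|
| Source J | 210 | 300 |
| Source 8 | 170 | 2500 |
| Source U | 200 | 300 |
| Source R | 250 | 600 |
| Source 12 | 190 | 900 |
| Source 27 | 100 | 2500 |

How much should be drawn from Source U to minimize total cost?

Cheapest first:
Source 27 at 100: take all 2500 CPU-hours — 3600 still needed.
Take 2500 from Source 8 at 170 — need 1100 more.
Take 900 from Source 12 at 190 — need 200 more.
Source U at 200: take 200 of its 300 — requirement met.
Source J, Source R: unused.

200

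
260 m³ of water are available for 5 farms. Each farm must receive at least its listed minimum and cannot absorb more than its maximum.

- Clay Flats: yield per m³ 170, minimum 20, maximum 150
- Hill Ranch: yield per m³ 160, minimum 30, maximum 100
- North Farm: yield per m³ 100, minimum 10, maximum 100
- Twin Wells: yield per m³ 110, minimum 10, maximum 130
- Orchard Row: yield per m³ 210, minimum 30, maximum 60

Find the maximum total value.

45000

Meeting every minimum uses 20+30+10+10+30 = 100 m³, leaving 160.
Highest yield per m³ first: Orchard Row 210 > Clay Flats 170 > Hill Ranch 160 > Twin Wells 110 > North Farm 100.
Orchard Row takes 30 more to reach its cap of 60 ; 130 left.
Clay Flats takes 130 more to reach its cap of 150 ; 0 left.
Total = 170×150 + 160×30 + 100×10 + 110×10 + 210×60 = 45000.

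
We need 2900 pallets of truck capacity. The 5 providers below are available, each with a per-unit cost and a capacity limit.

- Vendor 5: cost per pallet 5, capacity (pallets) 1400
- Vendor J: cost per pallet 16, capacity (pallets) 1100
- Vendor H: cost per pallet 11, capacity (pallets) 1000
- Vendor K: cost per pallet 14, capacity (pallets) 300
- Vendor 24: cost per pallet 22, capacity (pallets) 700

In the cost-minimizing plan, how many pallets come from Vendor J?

Cheapest first:
Take 1400 from Vendor 5 at 5 → need 1500 more.
Vendor H (11): use full 1000 → 500 pallets to go.
Vendor K (14): use full 300 → 200 pallets to go.
Vendor J at 16: take 200 of its 1100 → requirement met.
Vendor 24: unused.

200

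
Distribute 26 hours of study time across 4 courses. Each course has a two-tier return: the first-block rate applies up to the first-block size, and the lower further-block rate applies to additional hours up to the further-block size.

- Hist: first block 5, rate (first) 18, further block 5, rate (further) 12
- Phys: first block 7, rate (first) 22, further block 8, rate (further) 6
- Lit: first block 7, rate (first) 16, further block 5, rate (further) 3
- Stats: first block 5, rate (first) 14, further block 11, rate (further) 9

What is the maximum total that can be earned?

Order all 8 blocks by rate: Phys/tier1 22 > Hist/tier1 18 > Lit/tier1 16 > Stats/tier1 14 > Hist/tier2 12 > Stats/tier2 9 > Phys/tier2 6 > Lit/tier2 3.
Phys/tier1 (22): +7 — 19 left.
Fill Hist tier1 block (5 at 18) — 14 left.
Lit tier1 at 16: fill all 7 — 7 left.
Fill Stats tier1 block (5 at 14) — 2 left.
2 remain; put them into Hist tier2 at 12.
Total = 22×7 + 18×5 + 16×7 + 14×5 + 12×2 = 450.

450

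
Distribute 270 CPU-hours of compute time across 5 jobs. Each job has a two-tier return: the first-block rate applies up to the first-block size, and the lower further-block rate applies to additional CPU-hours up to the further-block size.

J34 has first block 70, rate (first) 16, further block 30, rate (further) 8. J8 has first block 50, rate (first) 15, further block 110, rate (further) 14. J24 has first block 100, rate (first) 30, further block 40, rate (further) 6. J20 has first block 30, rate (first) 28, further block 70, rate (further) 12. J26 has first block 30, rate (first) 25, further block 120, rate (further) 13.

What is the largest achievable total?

Rank every tier by rate: J24/T1 30 > J20/T1 28 > J26/T1 25 > J34/T1 16 > J8/T1 15 > J8/T2 14 > J26/T2 13 > J20/T2 12 > J34/T2 8 > J24/T2 6.
Fill J24 T1 block (100 at 30) → 170 left.
Fill J20 T1 block (30 at 28) → 140 left.
Fill J26 T1 block (30 at 25) → 110 left.
J34/T1 (16): +70 → 40 left.
J8 T1 at 15: only 40 left, fill 40.
Total = 30×100 + 28×30 + 25×30 + 16×70 + 15×40 = 6310.

6310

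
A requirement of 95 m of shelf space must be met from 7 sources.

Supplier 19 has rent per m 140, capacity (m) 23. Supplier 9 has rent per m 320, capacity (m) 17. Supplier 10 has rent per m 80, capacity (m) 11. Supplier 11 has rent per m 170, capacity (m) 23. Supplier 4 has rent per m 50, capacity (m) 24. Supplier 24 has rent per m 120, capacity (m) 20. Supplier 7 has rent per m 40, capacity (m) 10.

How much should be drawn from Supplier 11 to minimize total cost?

Cheapest first:
Supplier 7 (40): use full 10 — 85 m to go.
Take 24 from Supplier 4 at 50 — need 61 more.
Supplier 10 (80): use full 11 — 50 m to go.
Supplier 24 at 120: take all 20 m — 30 still needed.
Supplier 19 at 140: take all 23 m — 7 still needed.
Take 7 from Supplier 11 at 170 to finish.
Supplier 9: unused.

7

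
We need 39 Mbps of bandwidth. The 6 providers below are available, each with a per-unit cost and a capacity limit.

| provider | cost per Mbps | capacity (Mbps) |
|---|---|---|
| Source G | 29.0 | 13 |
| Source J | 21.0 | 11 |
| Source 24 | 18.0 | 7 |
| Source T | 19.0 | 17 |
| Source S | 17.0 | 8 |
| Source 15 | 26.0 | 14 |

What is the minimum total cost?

732

Cheapest first:
Source S (17.0): use full 8 — 31 Mbps to go.
Take 7 from Source 24 at 18.0 — need 24 more.
Source T (19.0): use full 17 — 7 Mbps to go.
Source J (21.0): take the remaining 7 — done.
Source 15, Source G: unused.
Cost = 8×17.0 + 7×18.0 + 17×19.0 + 7×21.0 = 732.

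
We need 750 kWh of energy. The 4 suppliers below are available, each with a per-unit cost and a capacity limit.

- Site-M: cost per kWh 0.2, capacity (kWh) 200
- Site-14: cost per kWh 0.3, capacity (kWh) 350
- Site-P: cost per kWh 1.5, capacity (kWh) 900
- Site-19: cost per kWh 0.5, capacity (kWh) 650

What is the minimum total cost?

Use suppliers in increasing cost order.
Take 200 from Site-M at 0.2 → need 550 more.
Site-14 (0.3): use full 350 → 200 kWh to go.
Site-19 at 0.5: take 200 of its 650 → requirement met.
Site-P: unused.
Cost = 200×0.2 + 350×0.3 + 200×0.5 = 245.

245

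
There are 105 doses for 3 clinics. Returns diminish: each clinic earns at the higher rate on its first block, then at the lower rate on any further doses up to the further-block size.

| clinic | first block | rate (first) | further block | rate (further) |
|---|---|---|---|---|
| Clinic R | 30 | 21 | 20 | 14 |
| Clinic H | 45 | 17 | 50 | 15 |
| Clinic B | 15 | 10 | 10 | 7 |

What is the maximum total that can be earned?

Order all 6 blocks by rate: Clinic R/first 21 > Clinic H/first 17 > Clinic H/second 15 > Clinic R/second 14 > Clinic B/first 10 > Clinic B/second 7.
Clinic R/first (21): +30 ; 75 left.
Clinic H first at 17: fill all 45 ; 30 left.
30 remain; put them into Clinic H second at 15.
Total = 21×30 + 17×45 + 15×30 = 1845.

1845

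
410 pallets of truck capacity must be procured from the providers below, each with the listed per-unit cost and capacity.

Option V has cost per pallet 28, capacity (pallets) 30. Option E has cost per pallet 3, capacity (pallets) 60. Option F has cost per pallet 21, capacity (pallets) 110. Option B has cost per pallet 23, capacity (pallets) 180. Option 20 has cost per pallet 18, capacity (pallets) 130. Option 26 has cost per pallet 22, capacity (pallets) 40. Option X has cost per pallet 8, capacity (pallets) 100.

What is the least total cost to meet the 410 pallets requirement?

5850

Use providers in increasing cost order.
Option E (3): use full 60 → 350 pallets to go.
Take 100 from Option X at 8 → need 250 more.
Take 130 from Option 20 at 18 → need 120 more.
Option F at 21: take all 110 pallets → 10 still needed.
Option 26 (22): take the remaining 10 → done.
Option B, Option V: unused.
Cost = 60×3 + 100×8 + 130×18 + 110×21 + 10×22 = 5850.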